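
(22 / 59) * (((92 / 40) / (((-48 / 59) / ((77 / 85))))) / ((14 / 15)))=-2783/2720 = -1.02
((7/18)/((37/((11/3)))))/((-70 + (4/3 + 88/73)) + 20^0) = -5621/9693630 = 0.00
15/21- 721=-720.29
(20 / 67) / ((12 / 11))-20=-3965/201 = -19.73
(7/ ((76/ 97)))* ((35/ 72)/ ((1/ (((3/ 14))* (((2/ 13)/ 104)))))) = 3395/2466048 = 0.00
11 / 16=0.69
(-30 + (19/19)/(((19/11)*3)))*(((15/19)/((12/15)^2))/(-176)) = 212375/1016576 = 0.21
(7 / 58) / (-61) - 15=-53077/3538 = -15.00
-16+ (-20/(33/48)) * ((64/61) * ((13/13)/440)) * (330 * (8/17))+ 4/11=-301244/11407 = -26.41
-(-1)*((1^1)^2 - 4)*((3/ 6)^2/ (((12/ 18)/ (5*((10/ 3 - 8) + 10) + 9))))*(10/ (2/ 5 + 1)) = -8025/28 = -286.61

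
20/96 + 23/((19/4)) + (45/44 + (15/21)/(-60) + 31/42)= 6.80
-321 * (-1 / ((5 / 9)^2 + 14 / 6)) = 243/2 = 121.50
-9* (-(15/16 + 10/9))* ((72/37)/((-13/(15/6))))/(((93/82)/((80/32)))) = -15.21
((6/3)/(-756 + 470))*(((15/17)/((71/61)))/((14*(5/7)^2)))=-1281/1726010 = 0.00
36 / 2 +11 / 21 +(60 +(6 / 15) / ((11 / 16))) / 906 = 1080769/58135 = 18.59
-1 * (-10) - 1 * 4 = 6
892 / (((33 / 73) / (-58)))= -3776728/33 = -114446.30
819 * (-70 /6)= -9555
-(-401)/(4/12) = 1203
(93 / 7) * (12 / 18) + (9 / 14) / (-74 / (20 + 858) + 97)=1759885/198548 = 8.86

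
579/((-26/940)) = -272130/13 = -20933.08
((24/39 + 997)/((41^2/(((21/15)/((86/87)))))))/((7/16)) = 9026424/4698395 = 1.92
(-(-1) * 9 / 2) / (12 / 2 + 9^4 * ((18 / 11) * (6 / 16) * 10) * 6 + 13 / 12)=594/31887395 = 0.00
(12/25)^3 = 1728/15625 = 0.11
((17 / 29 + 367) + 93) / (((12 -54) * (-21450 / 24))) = 26714/2177175 = 0.01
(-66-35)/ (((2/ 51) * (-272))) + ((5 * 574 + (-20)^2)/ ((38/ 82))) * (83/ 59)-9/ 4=356348871/35872 = 9933.90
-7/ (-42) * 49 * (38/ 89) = 931/267 = 3.49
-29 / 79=-0.37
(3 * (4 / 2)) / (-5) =-6/5 = -1.20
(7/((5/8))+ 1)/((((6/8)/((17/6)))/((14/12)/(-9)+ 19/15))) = 318359/6075 = 52.40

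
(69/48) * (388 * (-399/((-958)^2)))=-890169/3671056 = -0.24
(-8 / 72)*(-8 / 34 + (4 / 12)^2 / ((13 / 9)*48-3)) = 2371/91341 = 0.03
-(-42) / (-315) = -2/15 = -0.13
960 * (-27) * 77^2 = -153679680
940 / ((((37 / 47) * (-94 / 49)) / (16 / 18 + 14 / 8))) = -1093925/666 = -1642.53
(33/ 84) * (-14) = -5.50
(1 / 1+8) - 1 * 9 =0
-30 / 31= -0.97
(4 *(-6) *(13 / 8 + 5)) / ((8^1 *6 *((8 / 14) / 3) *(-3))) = 371/64 = 5.80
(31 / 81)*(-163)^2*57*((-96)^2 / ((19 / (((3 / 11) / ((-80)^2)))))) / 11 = 3294556/3025 = 1089.11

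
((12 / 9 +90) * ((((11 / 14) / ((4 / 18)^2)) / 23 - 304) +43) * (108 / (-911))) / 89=413396541/13053719 = 31.67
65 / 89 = 0.73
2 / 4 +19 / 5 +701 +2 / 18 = 63487/90 = 705.41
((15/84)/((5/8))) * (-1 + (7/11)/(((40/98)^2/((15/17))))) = 0.68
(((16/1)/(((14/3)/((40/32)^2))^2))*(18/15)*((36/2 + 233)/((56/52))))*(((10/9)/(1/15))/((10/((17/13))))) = 1093.38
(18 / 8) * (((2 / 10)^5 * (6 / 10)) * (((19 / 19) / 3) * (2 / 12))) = 3/125000 = 0.00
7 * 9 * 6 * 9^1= 3402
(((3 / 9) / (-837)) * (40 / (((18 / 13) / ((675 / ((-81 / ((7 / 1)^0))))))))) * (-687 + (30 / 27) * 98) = -33819500/610173 = -55.43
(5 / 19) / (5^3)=1/475 = 0.00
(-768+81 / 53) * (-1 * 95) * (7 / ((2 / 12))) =3058222.08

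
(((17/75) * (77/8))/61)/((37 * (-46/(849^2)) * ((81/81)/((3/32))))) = -943528509/664460800 = -1.42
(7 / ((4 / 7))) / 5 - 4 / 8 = 39/20 = 1.95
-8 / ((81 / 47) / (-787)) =295912/81 = 3653.23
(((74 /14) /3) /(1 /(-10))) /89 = -370/1869 = -0.20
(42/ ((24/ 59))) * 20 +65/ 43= 88860/43 = 2066.51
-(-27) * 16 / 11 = 432/11 = 39.27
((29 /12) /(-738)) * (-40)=145/1107 = 0.13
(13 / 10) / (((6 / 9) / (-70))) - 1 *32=-337/2 = -168.50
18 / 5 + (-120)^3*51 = -440639982/5 = -88127996.40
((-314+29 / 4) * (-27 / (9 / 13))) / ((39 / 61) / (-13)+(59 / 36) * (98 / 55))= 111147795/26674 = 4166.90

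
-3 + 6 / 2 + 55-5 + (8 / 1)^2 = 114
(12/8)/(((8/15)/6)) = 135/8 = 16.88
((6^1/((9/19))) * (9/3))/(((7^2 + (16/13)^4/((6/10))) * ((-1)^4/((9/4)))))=14651793/9052294 = 1.62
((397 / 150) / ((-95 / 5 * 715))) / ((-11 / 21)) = 2779/7471750 = 0.00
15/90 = 1/6 = 0.17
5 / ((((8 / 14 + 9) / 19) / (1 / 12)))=665/804 = 0.83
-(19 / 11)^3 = -6859/1331 = -5.15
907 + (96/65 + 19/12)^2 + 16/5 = 919.57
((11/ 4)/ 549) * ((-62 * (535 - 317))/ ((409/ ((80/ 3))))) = -2973520/673623 = -4.41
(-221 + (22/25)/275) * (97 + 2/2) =-13536054/625 = -21657.69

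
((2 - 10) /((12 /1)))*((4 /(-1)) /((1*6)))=4/9 = 0.44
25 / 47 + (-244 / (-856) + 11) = 118855/10058 = 11.82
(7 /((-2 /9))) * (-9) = 567/2 = 283.50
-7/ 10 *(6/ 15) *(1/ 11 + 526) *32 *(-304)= 394071552/275 = 1432987.46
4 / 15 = 0.27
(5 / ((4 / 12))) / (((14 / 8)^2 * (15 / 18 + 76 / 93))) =44640/15043 = 2.97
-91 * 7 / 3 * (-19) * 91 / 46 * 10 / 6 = 13301.61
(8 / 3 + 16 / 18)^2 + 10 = 22.64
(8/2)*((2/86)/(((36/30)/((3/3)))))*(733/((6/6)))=7330/129 = 56.82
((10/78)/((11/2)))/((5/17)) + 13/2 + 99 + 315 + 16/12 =120667/286 = 421.91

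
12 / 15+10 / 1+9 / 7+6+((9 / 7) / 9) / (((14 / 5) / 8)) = 4531/245 = 18.49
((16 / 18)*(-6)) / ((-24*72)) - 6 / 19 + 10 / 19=1315/6156 = 0.21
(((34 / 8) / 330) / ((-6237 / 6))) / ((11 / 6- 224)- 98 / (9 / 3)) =17/349667010 = 0.00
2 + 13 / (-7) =1/7 = 0.14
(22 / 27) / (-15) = -22/405 = -0.05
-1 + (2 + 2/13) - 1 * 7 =-76/13 = -5.85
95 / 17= 5.59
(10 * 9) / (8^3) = 45/256 = 0.18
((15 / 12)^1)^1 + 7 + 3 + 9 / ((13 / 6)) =801/52 = 15.40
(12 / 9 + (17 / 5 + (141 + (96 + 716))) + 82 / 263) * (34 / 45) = 128502592/177525 = 723.86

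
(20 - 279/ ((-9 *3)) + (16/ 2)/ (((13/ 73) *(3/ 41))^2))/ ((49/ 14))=143421058/10647 = 13470.56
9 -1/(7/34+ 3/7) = 1121/151 = 7.42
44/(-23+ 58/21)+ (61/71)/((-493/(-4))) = -1896416/875075 = -2.17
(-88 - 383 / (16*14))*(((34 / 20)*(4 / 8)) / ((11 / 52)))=-888199/2464 = -360.47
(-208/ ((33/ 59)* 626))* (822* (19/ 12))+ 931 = 1630295/10329 = 157.84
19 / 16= 1.19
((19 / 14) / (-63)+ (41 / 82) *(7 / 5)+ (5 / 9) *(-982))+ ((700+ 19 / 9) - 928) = -566513/735 = -770.77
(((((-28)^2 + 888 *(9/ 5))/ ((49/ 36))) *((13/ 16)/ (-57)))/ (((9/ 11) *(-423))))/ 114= 212927/336710115 = 0.00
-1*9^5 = -59049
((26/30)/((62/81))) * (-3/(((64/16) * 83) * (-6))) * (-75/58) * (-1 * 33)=173745/2387744 = 0.07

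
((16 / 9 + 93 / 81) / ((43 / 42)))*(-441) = -54194/43 = -1260.33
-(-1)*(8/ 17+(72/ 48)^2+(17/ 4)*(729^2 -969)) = 153306593/68 = 2254508.72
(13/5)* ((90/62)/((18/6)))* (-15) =-585/31 = -18.87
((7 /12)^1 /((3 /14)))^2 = 2401/324 = 7.41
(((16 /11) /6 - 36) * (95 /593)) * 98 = -10985800/19569 = -561.39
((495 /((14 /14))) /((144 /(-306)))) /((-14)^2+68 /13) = -36465/6976 = -5.23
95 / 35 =19/7 = 2.71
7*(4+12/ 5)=224/5 = 44.80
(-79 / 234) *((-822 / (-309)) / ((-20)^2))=-10823/4820400 = 0.00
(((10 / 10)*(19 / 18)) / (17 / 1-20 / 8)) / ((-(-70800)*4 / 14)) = 133/36957600 = 0.00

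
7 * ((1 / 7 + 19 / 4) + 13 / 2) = 319/4 = 79.75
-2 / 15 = -0.13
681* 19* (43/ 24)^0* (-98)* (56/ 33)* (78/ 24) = -76926668/11 = -6993333.45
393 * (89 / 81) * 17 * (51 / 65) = 3369451/585 = 5759.75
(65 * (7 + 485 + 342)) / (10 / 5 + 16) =9035/3 = 3011.67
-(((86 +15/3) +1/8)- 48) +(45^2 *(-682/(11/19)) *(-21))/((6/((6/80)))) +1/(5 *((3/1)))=18784127/30 = 626137.57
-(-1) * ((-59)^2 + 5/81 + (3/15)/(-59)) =83179889/23895 = 3481.06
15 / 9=5/3 = 1.67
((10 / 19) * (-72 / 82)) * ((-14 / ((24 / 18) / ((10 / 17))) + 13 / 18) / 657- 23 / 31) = 0.35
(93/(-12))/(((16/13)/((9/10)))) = -3627/640 = -5.67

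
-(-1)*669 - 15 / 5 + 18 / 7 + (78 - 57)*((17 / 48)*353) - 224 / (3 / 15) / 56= 366689/112 = 3274.01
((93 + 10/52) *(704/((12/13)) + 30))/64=2880947/2496 = 1154.23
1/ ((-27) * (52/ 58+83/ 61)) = -1769/107811 = -0.02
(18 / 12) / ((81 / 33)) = 11/18 = 0.61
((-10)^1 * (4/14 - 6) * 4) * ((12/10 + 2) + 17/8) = 8520/7 = 1217.14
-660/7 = -94.29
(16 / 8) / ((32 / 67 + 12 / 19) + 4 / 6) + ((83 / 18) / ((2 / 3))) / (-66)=2743195/2685672 = 1.02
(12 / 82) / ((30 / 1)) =1/205 = 0.00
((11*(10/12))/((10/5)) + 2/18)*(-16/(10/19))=-6422/45 = -142.71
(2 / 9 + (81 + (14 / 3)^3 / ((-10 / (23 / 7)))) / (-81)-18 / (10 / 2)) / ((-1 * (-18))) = -43363/196830 = -0.22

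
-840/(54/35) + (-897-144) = -14269/9 = -1585.44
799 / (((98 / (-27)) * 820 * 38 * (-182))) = 21573/555769760 = 0.00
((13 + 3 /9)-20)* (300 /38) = -1000/19 = -52.63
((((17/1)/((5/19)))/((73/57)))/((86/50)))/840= 6137/175784 = 0.03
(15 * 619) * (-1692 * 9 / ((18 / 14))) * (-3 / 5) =65982924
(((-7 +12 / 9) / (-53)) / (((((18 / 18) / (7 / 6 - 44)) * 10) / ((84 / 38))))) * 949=-960.72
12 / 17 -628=-627.29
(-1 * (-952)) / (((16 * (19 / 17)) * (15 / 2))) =2023/285 = 7.10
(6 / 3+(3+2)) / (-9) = -7/9 = -0.78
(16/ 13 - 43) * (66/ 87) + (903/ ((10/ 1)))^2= 306214593/37700 = 8122.40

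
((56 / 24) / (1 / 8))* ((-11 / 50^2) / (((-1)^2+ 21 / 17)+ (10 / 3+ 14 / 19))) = -24871/1909375 = -0.01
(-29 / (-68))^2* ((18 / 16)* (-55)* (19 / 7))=-7909605/258944 = -30.55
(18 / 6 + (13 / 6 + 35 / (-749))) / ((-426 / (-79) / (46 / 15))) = 5972479/2051190 = 2.91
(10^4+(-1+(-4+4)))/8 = 9999/8 = 1249.88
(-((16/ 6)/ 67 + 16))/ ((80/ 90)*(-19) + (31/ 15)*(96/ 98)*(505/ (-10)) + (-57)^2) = -2369640/462391991 = -0.01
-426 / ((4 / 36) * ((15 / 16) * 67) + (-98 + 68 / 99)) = 674784/143089 = 4.72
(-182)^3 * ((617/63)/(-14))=37955372/9 = 4217263.56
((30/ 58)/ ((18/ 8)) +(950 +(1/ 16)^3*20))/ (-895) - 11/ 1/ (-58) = -13906519/15946752 = -0.87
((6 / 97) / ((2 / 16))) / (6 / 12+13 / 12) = 576/1843 = 0.31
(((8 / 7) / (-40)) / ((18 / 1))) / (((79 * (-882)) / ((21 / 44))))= 1/91974960 = 0.00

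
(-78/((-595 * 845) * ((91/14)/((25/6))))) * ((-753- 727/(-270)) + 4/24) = -1702/22815 = -0.07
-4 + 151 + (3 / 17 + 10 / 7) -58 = 10782/119 = 90.61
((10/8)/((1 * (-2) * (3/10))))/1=-2.08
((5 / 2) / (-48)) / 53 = -5/5088 = 0.00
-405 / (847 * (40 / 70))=-405/484 = -0.84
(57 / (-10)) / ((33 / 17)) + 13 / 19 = -4707/2090 = -2.25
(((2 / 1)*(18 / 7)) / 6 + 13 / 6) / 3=127/126 = 1.01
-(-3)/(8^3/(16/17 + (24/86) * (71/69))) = 15489/2152064 = 0.01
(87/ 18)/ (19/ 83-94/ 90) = -36105/6092 = -5.93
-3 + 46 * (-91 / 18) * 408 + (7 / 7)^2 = -284654/3 = -94884.67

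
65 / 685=13/137 = 0.09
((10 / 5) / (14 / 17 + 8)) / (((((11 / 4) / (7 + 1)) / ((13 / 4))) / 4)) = 7072/825 = 8.57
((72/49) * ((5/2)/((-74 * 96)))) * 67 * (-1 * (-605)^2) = 367855125/29008 = 12681.16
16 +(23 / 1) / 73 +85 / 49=64564/3577 = 18.05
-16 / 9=-1.78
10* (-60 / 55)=-120/11 = -10.91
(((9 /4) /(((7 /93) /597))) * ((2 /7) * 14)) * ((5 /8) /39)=832815/728 = 1143.98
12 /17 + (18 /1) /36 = 41/34 = 1.21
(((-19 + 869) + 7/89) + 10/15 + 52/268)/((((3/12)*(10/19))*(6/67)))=72216.39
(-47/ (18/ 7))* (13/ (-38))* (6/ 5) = 4277/570 = 7.50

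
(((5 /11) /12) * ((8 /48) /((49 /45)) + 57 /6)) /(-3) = -215/1764 = -0.12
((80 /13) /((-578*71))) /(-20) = 2/266747 = 0.00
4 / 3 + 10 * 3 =94/3 = 31.33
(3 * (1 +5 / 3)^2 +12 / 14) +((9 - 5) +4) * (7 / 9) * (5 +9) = 6886/63 = 109.30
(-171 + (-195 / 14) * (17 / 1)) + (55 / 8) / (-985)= -4498769/11032 = -407.79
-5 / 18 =-0.28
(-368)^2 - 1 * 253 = 135171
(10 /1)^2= 100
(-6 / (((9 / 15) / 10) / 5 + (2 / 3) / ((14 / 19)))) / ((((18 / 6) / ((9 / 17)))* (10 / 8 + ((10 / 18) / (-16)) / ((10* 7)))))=-190512000/206107099 = -0.92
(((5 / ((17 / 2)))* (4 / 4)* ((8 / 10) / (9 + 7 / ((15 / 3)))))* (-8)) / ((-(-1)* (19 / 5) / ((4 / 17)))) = -1600/71383 = -0.02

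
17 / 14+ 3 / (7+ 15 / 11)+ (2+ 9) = 8097/644 = 12.57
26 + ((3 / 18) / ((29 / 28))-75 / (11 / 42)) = -249014/957 = -260.20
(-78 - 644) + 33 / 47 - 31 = -35358/47 = -752.30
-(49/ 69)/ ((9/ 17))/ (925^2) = -833/531343125 = 0.00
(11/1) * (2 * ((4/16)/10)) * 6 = 33/10 = 3.30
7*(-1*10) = -70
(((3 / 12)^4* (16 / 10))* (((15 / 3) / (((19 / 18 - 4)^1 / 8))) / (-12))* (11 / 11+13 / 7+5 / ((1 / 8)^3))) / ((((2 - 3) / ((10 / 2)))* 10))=-13455/1484 = -9.07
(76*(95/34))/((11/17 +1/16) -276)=-3040/3941 = -0.77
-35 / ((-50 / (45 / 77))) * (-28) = -126/11 = -11.45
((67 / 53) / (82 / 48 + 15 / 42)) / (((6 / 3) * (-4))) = -1407/18391 = -0.08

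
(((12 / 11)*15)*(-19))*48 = -14923.64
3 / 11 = 0.27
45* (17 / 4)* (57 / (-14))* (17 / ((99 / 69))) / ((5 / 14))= -1136637/44 = -25832.66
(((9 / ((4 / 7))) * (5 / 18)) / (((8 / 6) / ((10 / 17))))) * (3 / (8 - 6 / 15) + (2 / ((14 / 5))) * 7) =10.41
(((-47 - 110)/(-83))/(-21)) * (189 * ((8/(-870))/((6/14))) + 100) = -2184184/252735 = -8.64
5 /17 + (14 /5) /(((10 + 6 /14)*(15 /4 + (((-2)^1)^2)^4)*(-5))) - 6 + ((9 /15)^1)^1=-164594654/32234975 = -5.11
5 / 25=1/5 = 0.20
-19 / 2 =-9.50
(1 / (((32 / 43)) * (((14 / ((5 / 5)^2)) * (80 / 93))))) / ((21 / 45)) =11997/50176 = 0.24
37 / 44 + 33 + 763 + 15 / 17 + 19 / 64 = 9550705/11968 = 798.02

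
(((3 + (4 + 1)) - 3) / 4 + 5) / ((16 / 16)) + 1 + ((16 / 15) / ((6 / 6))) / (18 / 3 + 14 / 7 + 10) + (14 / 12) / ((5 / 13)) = 1117/108 = 10.34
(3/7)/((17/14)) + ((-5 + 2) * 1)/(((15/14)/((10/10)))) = -208/85 = -2.45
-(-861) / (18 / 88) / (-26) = -6314/39 = -161.90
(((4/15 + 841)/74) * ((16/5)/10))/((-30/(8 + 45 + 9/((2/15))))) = -3041179/208125 = -14.61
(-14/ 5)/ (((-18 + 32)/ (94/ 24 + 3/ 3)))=-59/60 = -0.98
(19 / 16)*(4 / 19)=1/4 = 0.25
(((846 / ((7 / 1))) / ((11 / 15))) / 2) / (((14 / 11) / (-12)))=-38070/49 = -776.94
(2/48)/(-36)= -1/864 = 0.00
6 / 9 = 2/3 = 0.67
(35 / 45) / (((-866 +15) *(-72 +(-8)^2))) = 7/61272 = 0.00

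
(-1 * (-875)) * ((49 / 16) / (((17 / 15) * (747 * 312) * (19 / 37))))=7931875/401491584 = 0.02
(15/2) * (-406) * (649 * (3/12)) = -1976205/4 = -494051.25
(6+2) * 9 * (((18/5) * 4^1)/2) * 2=5184/5 = 1036.80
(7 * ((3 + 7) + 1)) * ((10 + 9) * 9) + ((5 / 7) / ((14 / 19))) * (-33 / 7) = 9029427/686 = 13162.43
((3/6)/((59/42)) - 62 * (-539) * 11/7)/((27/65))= 201392555/1593 = 126423.45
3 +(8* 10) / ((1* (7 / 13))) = 151.57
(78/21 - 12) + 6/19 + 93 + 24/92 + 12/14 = 263527/3059 = 86.15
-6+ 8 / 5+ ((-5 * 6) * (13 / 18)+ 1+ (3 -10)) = -481/15 = -32.07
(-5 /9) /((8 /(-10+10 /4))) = 25/48 = 0.52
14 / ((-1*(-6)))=7/3 = 2.33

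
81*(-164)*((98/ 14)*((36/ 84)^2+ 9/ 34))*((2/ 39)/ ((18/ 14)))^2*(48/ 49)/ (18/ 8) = -1742336/60333 = -28.88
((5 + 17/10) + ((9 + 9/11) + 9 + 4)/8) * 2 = 4203/220 = 19.10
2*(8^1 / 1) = 16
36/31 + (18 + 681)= 21705/31 = 700.16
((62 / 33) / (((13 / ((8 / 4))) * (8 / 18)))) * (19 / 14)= 1767/2002 = 0.88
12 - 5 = 7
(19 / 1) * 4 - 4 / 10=378/5 = 75.60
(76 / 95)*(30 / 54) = 0.44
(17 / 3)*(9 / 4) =51/4 = 12.75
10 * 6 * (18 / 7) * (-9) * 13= -126360/7 = -18051.43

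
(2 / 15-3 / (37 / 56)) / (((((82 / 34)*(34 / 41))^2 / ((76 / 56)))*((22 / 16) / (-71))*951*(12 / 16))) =13198616/121922955 = 0.11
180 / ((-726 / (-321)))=9630/121 = 79.59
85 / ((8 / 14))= 595/4 = 148.75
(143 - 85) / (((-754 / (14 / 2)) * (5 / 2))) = -14/65 = -0.22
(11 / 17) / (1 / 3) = 33/17 = 1.94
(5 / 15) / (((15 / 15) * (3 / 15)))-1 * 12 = -10.33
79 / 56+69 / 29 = 6155/1624 = 3.79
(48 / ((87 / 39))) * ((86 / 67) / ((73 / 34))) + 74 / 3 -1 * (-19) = 24054637/425517 = 56.53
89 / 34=2.62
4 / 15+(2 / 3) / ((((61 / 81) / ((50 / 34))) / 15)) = 307898/15555 = 19.79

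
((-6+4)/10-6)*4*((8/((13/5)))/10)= -496/65 = -7.63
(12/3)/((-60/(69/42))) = -23/210 = -0.11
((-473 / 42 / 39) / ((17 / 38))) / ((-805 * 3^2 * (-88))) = -817/806977080 = 0.00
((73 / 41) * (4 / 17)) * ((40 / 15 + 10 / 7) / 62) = 12556/453747 = 0.03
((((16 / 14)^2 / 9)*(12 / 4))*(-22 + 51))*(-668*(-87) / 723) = 35954432/35427 = 1014.89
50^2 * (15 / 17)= 37500/17 = 2205.88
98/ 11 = 8.91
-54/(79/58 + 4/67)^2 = -815453784/30525625 = -26.71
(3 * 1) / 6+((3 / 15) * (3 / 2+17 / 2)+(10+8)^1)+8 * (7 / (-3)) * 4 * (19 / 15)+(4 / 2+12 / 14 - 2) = -46129/630 = -73.22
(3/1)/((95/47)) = 141/95 = 1.48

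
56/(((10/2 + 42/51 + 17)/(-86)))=-20468/97 = -211.01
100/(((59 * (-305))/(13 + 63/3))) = -680/3599 = -0.19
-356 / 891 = -0.40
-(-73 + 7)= 66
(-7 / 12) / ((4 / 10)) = -35/24 = -1.46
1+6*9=55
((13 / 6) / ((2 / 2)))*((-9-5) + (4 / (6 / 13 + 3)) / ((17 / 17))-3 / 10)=-28.48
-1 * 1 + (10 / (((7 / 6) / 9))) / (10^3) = -323/350 = -0.92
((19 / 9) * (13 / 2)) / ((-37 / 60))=-2470/111 = -22.25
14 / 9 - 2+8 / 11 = 28/99 = 0.28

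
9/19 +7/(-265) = 2252/5035 = 0.45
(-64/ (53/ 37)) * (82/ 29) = -194176/1537 = -126.33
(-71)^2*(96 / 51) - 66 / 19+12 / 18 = 9192064/969 = 9486.13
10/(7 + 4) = 10/11 = 0.91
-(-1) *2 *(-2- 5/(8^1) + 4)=11/4 = 2.75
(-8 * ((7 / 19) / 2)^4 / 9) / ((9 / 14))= -16807/10556001 = 0.00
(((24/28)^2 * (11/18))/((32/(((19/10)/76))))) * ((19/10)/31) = 209/9721600 = 0.00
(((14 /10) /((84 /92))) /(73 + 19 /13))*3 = 299/4840 = 0.06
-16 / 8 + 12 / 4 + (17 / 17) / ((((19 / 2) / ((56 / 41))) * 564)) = 1.00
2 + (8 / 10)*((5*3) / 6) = 4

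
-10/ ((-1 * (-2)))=-5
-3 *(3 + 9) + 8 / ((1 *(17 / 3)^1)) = -588/17 = -34.59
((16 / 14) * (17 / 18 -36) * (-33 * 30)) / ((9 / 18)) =555280/7 = 79325.71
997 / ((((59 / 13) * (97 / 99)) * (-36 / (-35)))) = 4989985/22892 = 217.98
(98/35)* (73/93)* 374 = 382228/465 = 822.00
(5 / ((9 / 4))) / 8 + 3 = 59/18 = 3.28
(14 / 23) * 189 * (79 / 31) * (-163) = -34072542/713 = -47787.58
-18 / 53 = -0.34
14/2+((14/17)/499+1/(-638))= 37885527/5412154 = 7.00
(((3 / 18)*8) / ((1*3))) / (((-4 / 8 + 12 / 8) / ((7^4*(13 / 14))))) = 8918/9 = 990.89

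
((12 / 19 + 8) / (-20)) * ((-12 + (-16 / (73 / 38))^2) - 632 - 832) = 607.07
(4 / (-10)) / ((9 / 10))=-4/9 = -0.44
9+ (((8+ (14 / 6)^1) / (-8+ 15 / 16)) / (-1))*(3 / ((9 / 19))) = 18577/1017 = 18.27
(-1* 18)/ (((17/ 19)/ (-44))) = 15048/17 = 885.18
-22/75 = -0.29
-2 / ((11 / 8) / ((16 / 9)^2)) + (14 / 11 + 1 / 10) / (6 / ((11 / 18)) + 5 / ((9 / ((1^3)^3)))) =-40855051/9150570 = -4.46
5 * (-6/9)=-10/3 = -3.33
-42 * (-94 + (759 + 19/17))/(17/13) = -6182904/289 = -21394.13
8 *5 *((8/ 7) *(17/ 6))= 2720/21 = 129.52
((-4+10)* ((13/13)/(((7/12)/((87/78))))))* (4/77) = 4176/7007 = 0.60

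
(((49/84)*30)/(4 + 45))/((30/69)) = 23/28 = 0.82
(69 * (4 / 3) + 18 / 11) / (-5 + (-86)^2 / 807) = 831210/36971 = 22.48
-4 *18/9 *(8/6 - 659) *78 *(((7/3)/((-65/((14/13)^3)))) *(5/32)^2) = -449.21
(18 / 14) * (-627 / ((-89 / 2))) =11286/623 = 18.12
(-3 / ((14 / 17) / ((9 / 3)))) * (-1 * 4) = 306/7 = 43.71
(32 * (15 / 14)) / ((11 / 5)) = 1200/77 = 15.58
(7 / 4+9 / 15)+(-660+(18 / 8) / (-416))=-5471693/8320 = -657.66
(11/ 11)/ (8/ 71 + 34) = 71/2422 = 0.03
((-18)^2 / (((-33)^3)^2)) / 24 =1/95664294 = 0.00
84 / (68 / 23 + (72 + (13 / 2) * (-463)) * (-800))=483/13512517 = 0.00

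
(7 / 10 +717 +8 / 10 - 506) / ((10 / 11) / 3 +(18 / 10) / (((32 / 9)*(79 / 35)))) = 17727600/43991 = 402.98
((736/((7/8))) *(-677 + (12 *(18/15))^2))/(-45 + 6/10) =34565504/3885 = 8897.17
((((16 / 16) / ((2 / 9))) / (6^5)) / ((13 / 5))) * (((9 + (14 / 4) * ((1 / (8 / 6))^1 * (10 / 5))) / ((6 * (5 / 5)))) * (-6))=-95/29952 = 0.00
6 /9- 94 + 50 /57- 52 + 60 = -4814/57 = -84.46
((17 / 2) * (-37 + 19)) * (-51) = 7803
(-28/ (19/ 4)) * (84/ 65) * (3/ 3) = -9408/1235 = -7.62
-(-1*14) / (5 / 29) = 406/5 = 81.20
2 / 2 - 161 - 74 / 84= -6757/42 = -160.88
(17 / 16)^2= 289/256 = 1.13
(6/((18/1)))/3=1/9 = 0.11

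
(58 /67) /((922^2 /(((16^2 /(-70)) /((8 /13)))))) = -3016/498361745 = 0.00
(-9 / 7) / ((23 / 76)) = -684/161 = -4.25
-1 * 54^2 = -2916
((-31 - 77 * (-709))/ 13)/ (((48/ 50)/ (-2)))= -682025/78 = -8743.91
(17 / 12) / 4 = 0.35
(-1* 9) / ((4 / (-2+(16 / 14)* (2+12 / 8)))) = -4.50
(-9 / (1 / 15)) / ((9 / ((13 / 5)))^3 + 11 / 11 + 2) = -98865/32572 = -3.04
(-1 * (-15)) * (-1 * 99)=-1485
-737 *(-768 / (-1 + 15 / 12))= 2264064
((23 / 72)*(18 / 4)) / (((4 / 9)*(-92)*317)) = -9/81152 = 0.00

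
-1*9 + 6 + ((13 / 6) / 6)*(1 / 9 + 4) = -491/324 = -1.52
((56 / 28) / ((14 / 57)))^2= 3249/49 = 66.31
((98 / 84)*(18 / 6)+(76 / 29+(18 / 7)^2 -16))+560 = 1582235/2842 = 556.73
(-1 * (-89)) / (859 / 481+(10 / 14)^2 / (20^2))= 33562256/673937 = 49.80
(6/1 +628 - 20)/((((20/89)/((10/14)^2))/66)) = 92006.02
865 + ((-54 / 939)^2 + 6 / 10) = 424011452/489845 = 865.60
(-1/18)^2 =1/324 = 0.00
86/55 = 1.56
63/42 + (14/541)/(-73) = 118451/78986 = 1.50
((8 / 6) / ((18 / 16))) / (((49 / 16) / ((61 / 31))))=31232/41013 = 0.76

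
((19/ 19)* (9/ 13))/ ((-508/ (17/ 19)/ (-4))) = 153/31369 = 0.00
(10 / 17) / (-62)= -5/527 = -0.01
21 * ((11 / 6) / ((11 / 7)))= 49/2 = 24.50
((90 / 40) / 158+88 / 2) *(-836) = -5813753/158 = -36795.91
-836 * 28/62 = -11704/31 = -377.55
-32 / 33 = -0.97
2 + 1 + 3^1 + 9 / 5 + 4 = 59/5 = 11.80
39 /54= 13/18 = 0.72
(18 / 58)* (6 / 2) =27/29 = 0.93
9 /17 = 0.53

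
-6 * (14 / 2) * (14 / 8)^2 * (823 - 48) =-797475/8 = -99684.38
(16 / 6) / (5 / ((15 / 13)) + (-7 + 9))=8/19 = 0.42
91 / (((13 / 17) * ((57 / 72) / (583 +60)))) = 1836408/19 = 96653.05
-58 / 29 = -2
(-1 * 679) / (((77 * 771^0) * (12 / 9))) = -291/44 = -6.61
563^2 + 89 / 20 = 6339469/20 = 316973.45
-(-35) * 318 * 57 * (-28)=-17763480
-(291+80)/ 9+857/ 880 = -318767/7920 = -40.25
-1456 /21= -208/3 = -69.33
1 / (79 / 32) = 32/79 = 0.41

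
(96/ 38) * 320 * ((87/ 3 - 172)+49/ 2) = -1820160/19 = -95797.89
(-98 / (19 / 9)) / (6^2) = -49/38 = -1.29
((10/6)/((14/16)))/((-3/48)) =-30.48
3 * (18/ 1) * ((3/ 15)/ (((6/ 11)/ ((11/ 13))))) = 1089/65 = 16.75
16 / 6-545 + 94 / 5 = -7853/15 = -523.53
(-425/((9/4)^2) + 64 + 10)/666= -403/26973 = -0.01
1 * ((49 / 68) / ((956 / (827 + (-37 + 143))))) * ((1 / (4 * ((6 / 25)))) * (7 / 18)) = 2666825/9361152 = 0.28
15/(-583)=-0.03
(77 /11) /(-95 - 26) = -7/121 = -0.06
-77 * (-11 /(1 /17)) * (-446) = -6421954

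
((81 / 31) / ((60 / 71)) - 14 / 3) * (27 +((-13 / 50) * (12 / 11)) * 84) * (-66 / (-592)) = -2557017/4588000 = -0.56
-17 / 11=-1.55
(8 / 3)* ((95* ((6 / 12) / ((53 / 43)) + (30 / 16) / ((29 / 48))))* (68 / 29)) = 278736080/133719 = 2084.49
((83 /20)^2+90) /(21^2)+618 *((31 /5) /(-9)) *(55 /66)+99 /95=-18805803/53200 = -353.49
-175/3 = -58.33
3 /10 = 0.30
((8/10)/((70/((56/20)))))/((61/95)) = 76/1525 = 0.05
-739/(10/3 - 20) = 2217/50 = 44.34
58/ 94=29/47 = 0.62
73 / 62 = 1.18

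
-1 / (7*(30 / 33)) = -11/70 = -0.16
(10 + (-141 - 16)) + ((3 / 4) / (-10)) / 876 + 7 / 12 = -5130443/35040 = -146.42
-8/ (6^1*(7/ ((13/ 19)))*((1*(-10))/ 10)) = 52/399 = 0.13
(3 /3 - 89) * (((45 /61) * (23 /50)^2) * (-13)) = 1361646/7625 = 178.58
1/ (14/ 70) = 5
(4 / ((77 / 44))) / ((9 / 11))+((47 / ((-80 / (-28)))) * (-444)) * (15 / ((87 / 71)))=-163344383/1827 = -89405.79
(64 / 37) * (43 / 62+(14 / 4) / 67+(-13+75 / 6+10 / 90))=426976/691641 = 0.62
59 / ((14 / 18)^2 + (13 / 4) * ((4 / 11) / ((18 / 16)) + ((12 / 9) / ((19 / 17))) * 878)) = 998811/57657311 = 0.02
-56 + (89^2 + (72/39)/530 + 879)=30123092/3445 = 8744.00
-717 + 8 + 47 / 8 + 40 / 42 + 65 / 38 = -2235875/3192 = -700.46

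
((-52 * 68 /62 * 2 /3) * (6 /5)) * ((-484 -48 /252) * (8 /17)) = 1091584/105 = 10396.04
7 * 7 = 49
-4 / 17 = -0.24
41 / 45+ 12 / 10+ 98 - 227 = -1142/9 = -126.89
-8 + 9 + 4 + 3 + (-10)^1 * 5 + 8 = -34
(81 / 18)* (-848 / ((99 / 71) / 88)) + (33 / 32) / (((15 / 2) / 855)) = -3851431/16 = -240714.44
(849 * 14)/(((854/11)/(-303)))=-2829717/61 = -46388.80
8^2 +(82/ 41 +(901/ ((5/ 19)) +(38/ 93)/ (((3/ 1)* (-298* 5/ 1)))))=145074472/41571 = 3489.80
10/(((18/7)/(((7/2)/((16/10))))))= 1225/144 = 8.51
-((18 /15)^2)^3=-46656/15625 = -2.99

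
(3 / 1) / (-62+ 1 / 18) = -0.05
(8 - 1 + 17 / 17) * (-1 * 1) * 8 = -64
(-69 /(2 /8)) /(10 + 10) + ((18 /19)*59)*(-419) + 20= -2224301/95 = -23413.69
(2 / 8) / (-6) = -1/24 = -0.04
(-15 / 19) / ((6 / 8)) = -20/19 = -1.05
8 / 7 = 1.14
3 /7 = 0.43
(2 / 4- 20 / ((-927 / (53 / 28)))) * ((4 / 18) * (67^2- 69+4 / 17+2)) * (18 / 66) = 527674382/3640329 = 144.95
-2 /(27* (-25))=2/675 = 0.00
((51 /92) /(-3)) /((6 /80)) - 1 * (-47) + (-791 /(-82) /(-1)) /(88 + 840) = 44.53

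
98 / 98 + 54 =55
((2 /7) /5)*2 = 4/35 = 0.11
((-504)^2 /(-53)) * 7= -1778112/53 = -33549.28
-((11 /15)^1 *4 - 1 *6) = 46/15 = 3.07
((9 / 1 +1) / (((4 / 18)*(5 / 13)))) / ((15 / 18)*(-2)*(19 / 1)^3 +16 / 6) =-117/11429 = -0.01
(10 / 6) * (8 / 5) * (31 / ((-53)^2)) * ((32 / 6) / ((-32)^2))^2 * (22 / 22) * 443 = 13733/38831616 = 0.00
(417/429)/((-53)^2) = 139/401687 = 0.00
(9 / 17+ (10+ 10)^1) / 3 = 349/51 = 6.84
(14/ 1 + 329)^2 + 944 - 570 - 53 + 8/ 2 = 117974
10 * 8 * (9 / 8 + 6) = 570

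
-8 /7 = -1.14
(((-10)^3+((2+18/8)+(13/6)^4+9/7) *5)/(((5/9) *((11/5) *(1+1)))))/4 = -7821265/88704 = -88.17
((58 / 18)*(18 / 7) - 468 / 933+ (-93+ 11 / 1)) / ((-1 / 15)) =2423520/2177 = 1113.24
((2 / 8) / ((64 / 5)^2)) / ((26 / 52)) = 25/8192 = 0.00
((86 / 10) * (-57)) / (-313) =2451/1565 = 1.57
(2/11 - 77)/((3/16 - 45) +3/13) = 1.72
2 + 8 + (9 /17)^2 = 2971/289 = 10.28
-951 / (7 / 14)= -1902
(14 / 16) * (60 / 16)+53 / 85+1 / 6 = 33223/8160 = 4.07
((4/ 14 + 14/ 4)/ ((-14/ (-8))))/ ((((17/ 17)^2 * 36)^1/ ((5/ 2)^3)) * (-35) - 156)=-1325/144942 = -0.01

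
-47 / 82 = -0.57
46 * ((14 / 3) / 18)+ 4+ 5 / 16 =16.24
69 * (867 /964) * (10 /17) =17595/482 = 36.50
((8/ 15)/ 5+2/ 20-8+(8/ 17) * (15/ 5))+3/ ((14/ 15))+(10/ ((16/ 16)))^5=892471732/8925 = 99996.83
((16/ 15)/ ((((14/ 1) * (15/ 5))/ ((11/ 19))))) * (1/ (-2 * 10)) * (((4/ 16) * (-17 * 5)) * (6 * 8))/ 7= 1496/13965 = 0.11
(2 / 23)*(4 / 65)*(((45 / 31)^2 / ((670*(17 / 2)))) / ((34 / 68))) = 1296/327279121 = 0.00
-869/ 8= -108.62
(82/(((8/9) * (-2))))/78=-123/208 = -0.59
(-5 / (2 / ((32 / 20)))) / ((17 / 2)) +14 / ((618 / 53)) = 3835/5253 = 0.73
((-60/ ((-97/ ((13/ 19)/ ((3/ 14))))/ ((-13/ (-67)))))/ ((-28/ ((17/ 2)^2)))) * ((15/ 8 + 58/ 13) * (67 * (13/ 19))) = -160931095/560272 = -287.24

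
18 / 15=6/5 = 1.20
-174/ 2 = -87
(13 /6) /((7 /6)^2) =78/49 = 1.59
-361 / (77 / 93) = -33573/77 = -436.01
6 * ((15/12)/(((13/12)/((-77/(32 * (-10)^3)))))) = 693/41600 = 0.02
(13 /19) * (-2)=-26/19 = -1.37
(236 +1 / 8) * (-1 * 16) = -3778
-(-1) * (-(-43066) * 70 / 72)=41869.72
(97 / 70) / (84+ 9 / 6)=97/5985 = 0.02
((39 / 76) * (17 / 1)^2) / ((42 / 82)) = 154037/532 = 289.54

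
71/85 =0.84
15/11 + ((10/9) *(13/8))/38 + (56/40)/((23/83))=11184913/1730520 = 6.46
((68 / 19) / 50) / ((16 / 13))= 221/3800 = 0.06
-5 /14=-0.36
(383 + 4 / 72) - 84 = 5383/18 = 299.06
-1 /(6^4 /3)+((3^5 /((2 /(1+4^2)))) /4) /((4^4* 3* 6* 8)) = 10345/884736 = 0.01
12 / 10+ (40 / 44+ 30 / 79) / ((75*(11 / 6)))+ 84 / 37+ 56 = 59.48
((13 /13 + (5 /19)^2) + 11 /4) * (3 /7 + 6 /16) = 248175/80864 = 3.07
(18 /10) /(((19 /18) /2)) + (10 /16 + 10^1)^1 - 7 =5347/760 = 7.04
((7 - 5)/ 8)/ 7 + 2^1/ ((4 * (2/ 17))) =30/7 = 4.29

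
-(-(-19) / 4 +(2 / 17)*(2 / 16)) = -4.76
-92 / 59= -1.56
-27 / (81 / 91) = -91/3 = -30.33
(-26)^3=-17576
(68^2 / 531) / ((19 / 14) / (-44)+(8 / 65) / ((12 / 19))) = 10890880/205143 = 53.09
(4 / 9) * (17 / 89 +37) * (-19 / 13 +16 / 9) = 489880/93717 = 5.23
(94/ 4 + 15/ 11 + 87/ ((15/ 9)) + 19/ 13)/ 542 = 112291/775060 = 0.14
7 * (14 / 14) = 7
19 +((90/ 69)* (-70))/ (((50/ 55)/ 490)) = -1131463/23 = -49194.04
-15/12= -5/4 = -1.25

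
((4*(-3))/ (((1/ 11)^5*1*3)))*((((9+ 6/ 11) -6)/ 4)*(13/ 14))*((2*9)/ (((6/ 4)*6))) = -1060426.71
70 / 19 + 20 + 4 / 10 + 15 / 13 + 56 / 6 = 34.57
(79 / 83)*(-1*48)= -3792/83 = -45.69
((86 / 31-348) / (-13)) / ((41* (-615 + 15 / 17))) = -90967/86250060 = 0.00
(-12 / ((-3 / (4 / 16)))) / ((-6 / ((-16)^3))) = 2048/3 = 682.67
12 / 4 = 3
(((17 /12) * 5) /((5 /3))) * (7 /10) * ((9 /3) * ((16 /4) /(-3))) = -119/10 = -11.90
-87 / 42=-29/14 = -2.07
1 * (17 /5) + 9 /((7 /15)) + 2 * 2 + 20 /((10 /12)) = 1774/35 = 50.69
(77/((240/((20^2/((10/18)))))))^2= 53361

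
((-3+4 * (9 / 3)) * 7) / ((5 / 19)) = 1197/5 = 239.40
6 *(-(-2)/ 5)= 12/5 = 2.40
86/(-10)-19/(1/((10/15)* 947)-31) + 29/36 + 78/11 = -10532143/116247780 = -0.09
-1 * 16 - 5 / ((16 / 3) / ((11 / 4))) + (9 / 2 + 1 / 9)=-8045/576 = -13.97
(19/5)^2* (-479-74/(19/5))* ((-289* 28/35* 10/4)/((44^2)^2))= 4727751/4259200 = 1.11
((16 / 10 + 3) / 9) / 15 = 23/675 = 0.03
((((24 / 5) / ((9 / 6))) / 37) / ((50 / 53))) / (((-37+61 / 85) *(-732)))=901/261022050 = 0.00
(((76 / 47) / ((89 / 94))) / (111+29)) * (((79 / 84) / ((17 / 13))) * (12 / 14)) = 19513/2594795 = 0.01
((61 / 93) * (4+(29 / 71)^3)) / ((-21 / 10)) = -888180130/699000183 = -1.27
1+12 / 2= 7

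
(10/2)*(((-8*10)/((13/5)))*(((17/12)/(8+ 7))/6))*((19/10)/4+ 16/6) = -2465/324 = -7.61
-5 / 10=-1/2 = -0.50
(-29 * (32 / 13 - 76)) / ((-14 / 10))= -138620/91 = -1523.30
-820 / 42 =-410/21 = -19.52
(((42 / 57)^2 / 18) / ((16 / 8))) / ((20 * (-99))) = -49/6433020 = 0.00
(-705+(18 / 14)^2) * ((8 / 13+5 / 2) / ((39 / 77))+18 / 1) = -140664816/8281 = -16986.45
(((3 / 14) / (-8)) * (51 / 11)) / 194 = -153/239008 = 0.00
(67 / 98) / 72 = 67/7056 = 0.01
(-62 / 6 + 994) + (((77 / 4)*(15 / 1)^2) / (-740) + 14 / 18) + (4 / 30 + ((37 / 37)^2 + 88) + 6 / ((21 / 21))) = 1073.72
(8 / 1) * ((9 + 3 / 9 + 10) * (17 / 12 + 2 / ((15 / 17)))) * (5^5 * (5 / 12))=20028125/27 = 741782.41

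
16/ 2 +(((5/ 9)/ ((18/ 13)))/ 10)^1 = 2605/324 = 8.04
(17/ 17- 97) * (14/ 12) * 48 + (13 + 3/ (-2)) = -5364.50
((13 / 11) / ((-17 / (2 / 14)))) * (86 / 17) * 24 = -26832/22253 = -1.21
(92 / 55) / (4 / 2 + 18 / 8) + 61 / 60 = 15823/11220 = 1.41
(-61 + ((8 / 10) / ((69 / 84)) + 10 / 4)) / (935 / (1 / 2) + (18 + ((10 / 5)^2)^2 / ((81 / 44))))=-1071711/35335360 = -0.03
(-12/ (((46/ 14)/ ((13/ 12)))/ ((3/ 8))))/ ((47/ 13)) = -3549/8648 = -0.41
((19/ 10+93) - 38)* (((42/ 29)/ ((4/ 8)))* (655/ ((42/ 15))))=38554.66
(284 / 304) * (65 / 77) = 4615/5852 = 0.79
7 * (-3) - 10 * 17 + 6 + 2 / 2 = -184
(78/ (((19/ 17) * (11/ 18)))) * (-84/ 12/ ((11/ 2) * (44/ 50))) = -165.17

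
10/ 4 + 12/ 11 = 79/22 = 3.59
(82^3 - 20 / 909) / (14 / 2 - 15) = -125298373/1818 = -68921.00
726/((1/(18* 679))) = 8873172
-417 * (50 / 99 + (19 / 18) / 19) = -5143/22 = -233.77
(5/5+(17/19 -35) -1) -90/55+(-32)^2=206546/209 = 988.26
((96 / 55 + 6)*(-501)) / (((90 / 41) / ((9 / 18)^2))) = -441.94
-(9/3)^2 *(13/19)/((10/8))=-468/95 = -4.93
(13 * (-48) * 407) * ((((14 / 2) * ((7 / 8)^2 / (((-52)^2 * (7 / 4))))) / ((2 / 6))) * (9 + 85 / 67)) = -7717941/871 = -8861.01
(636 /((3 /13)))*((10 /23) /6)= 13780/69 = 199.71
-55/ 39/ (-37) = 55/1443 = 0.04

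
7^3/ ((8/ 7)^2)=16807/64 = 262.61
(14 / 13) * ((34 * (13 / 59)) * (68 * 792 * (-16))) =-410167296/59 = -6951988.07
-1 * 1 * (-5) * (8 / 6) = 20/3 = 6.67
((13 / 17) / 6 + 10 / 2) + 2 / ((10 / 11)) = 3737/510 = 7.33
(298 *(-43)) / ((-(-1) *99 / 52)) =-666328/99 = -6730.59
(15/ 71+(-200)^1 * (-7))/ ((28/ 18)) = 894735/994 = 900.14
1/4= 0.25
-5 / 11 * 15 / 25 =-0.27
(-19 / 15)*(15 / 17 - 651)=69996/85 = 823.48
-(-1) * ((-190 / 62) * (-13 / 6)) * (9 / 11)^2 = 33345/7502 = 4.44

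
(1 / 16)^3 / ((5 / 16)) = 1/1280 = 0.00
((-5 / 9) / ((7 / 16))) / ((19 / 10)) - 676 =-809972/1197 = -676.67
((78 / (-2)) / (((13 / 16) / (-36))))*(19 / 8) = 4104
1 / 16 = 0.06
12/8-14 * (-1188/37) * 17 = 7643.23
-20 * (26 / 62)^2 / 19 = -3380/18259 = -0.19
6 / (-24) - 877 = -3509/4 = -877.25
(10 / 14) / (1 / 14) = 10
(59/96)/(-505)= -59/48480 = 0.00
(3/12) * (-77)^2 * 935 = 5543615/4 = 1385903.75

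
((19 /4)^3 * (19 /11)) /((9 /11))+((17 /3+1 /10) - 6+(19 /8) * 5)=685133/2880 = 237.89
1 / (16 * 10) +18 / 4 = 721/160 = 4.51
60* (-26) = -1560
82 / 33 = 2.48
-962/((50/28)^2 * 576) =-23569/45000 = -0.52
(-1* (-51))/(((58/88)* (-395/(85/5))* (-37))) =0.09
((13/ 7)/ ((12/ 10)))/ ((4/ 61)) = 3965/168 = 23.60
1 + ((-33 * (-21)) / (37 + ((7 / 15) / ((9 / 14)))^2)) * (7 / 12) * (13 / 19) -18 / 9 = 331129121/51978604 = 6.37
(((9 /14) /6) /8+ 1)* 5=1135/224 = 5.07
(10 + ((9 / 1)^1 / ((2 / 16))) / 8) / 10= 19/10 = 1.90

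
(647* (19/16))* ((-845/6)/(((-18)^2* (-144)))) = 10387585/4478976 = 2.32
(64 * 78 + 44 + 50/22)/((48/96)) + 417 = 10493.55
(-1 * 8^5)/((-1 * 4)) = 8192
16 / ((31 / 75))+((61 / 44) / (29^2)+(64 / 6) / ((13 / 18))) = 797534791/14912612 = 53.48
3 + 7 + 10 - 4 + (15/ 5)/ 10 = 163/10 = 16.30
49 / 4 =12.25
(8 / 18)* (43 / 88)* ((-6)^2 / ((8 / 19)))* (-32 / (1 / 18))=-117648/11 = -10695.27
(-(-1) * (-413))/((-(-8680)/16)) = -0.76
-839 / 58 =-14.47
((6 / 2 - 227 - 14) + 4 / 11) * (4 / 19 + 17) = -854778/209 = -4089.85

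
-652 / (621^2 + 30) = -652/385671 = 0.00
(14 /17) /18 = 7/153 = 0.05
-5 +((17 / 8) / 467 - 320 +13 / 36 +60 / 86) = -468357995/1445832 = -323.94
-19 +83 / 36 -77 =-3373/36 = -93.69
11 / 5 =2.20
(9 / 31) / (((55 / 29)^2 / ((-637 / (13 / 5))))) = -370881/18755 = -19.78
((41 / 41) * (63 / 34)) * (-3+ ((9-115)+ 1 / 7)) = -3429/17 = -201.71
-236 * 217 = -51212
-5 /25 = -1/5 = -0.20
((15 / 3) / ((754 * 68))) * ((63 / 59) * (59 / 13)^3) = 1096515/112644584 = 0.01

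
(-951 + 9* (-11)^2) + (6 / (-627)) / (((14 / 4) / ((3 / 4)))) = 201891/1463 = 138.00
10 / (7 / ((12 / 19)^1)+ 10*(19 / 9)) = 360/1159 = 0.31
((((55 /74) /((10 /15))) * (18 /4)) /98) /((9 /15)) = 2475/29008 = 0.09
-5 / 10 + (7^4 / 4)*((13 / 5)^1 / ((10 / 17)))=530521/200 = 2652.60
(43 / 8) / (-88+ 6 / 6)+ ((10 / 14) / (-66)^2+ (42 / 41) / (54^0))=0.96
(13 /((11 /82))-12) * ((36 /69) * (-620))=-6948960/253 = -27466.25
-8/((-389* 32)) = 1/1556 = 0.00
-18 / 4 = -9/2 = -4.50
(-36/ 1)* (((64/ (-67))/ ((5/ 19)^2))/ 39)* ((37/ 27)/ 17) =1.03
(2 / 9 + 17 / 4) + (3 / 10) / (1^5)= 859/180 = 4.77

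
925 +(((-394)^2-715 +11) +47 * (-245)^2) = 2976632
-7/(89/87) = -609/89 = -6.84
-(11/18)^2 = -121/324 = -0.37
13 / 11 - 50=-537/11 = -48.82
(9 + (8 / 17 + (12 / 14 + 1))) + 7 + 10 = 3371/119 = 28.33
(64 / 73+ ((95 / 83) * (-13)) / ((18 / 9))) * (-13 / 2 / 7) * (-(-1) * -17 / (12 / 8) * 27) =-158187159/84826 = -1864.84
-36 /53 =-0.68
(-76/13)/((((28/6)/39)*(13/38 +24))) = -12996/6475 = -2.01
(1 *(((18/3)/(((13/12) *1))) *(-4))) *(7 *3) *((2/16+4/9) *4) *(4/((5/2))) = -110208/65 = -1695.51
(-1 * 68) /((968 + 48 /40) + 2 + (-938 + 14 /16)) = -2720/1363 = -2.00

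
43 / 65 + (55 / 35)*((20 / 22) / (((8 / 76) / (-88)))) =-543099/455 = -1193.62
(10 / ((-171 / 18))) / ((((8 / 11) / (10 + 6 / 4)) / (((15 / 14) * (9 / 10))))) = -34155/2128 = -16.05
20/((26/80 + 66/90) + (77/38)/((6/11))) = 45600/10883 = 4.19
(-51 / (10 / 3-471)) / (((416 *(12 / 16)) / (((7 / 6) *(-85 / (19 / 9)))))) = -91035/5544656 = -0.02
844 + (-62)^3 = -237484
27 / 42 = 9/14 = 0.64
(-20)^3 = -8000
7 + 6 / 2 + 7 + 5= 22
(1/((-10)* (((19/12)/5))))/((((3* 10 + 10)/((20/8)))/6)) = -9/76 = -0.12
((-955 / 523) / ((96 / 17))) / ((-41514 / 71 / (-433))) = -0.24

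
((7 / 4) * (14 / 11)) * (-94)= -2303/11 = -209.36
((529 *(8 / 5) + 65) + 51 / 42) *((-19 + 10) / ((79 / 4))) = -1149894/2765 = -415.87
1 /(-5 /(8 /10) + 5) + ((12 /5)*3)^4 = 1679116/625 = 2686.59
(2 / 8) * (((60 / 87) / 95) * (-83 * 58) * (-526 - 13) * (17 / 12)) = 760529/114 = 6671.31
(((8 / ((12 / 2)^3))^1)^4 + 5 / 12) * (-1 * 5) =-4428695/2125764 = -2.08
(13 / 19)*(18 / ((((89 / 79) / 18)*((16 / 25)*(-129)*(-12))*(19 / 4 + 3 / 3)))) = 231075/6689596 = 0.03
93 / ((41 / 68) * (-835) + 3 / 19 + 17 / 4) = -60078/322385 = -0.19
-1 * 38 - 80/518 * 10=-10242/259 = -39.54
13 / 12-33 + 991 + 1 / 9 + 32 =35683/36 = 991.19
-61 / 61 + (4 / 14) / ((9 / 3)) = -0.90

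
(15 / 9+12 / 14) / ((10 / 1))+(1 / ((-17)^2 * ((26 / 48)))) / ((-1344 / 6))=398197/1577940 = 0.25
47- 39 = 8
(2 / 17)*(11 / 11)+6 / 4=55/34 = 1.62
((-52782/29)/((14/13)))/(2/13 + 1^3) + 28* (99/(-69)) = -1504.90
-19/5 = -3.80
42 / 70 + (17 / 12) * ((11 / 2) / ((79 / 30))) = 5623/1580 = 3.56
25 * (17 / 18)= 425/18 = 23.61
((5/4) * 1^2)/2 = 0.62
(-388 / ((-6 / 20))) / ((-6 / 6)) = -3880/3 = -1293.33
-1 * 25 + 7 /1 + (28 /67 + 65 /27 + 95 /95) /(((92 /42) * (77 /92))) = -15.91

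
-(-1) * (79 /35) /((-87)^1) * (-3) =79/1015 = 0.08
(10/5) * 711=1422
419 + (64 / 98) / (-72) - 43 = 165812/441 = 375.99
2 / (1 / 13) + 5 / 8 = 213/8 = 26.62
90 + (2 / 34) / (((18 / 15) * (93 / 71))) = 90.04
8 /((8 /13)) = 13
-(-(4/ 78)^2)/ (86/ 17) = 34/65403 = 0.00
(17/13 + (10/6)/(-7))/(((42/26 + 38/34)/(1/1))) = 1241/3171 = 0.39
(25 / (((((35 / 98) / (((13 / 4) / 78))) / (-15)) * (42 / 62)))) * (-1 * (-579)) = -149575/4 = -37393.75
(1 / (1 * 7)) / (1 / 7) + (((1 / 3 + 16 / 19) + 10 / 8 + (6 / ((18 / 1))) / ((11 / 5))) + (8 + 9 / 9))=31543/2508 = 12.58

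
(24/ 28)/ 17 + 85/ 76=10571/9044 = 1.17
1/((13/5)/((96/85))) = 96/221 = 0.43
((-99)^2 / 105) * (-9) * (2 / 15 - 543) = 79809543/175 = 456054.53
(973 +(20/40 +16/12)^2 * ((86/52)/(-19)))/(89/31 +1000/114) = 536257499/6418776 = 83.55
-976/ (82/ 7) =-3416/41 = -83.32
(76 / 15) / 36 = 19/135 = 0.14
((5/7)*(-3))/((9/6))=-10/7 = -1.43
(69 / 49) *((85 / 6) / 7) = 1955/686 = 2.85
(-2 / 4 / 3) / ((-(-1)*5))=-1/30 = -0.03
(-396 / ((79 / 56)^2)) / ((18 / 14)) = -965888/6241 = -154.76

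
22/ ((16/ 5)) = 55/8 = 6.88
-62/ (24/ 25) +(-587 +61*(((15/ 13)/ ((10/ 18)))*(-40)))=-892207/156 = -5719.28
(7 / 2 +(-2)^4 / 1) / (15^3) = 13/2250 = 0.01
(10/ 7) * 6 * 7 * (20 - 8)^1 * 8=5760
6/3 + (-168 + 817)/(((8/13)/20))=42189/2 = 21094.50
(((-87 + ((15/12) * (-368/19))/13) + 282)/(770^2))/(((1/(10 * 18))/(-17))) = -208539/209209 = -1.00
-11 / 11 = -1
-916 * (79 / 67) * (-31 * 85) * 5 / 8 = 238348925/134 = 1778723.32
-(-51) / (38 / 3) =153/38 = 4.03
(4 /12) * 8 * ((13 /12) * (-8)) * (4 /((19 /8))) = -6656/171 = -38.92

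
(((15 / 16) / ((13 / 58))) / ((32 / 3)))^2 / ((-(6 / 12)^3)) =-1703025/1384448 = -1.23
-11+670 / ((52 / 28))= 4547/13 = 349.77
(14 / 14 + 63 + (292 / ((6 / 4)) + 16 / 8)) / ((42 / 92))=35972/63 = 570.98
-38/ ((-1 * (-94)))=-19/47 = -0.40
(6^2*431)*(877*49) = 666769068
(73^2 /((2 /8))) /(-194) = -10658/97 = -109.88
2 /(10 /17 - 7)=-34/109 = -0.31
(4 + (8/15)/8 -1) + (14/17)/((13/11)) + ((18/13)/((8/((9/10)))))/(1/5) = 120463/26520 = 4.54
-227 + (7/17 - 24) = -4260/17 = -250.59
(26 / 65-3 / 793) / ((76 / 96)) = 37704/75335 = 0.50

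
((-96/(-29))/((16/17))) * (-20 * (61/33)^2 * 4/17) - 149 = -2163883/10527 = -205.56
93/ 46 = 2.02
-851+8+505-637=-975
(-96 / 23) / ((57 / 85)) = -2720/437 = -6.22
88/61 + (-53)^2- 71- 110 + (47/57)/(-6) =54852565/20862 = 2629.31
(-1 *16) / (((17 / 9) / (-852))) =122688/17 = 7216.94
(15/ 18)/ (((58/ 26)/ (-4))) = -130/87 = -1.49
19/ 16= 1.19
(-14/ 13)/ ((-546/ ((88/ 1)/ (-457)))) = -88/231699 = 0.00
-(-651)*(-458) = -298158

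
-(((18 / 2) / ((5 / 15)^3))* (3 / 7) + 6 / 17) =-12435/119 = -104.50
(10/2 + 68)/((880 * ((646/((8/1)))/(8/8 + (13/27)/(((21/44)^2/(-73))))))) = -133251061/846111420 = -0.16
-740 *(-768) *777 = 441584640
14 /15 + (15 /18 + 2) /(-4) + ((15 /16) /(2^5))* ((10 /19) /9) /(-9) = 147619/656640 = 0.22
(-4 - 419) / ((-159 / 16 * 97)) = 2256/5141 = 0.44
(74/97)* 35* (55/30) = 14245/291 = 48.95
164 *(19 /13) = 3116/13 = 239.69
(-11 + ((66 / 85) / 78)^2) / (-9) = 13431154/10989225 = 1.22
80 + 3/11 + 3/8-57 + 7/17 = 24.06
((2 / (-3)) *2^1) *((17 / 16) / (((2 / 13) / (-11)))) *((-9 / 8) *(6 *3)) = -65637/32 = -2051.16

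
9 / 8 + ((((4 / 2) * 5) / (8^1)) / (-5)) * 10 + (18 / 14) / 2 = -41/56 = -0.73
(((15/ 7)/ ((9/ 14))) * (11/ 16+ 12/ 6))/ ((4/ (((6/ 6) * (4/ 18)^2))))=215/1944 = 0.11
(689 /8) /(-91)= -53/56 = -0.95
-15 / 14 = -1.07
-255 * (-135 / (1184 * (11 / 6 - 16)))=-1215/592 = -2.05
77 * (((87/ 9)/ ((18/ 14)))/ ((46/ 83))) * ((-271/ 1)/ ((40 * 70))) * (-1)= 50226869/496800 = 101.10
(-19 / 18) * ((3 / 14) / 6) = -19/504 = -0.04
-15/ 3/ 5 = -1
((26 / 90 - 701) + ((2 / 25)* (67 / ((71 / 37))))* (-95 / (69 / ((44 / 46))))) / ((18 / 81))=-119052772/37559 = -3169.75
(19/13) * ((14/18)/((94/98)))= 6517/5499 = 1.19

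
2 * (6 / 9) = 4/3 = 1.33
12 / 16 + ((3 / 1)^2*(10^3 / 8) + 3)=4515/4 = 1128.75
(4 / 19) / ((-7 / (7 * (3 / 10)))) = -6/95 = -0.06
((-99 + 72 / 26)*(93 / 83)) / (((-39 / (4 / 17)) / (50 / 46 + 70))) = 253627740/5484557 = 46.24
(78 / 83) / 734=39/30461 = 0.00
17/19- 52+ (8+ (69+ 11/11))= 511/19 = 26.89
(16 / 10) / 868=2/1085 = 0.00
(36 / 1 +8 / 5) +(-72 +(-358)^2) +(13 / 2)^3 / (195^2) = 230633293/1800 = 128129.61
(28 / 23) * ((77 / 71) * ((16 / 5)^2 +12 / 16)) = 14.51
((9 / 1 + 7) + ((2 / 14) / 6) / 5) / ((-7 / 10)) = -22.86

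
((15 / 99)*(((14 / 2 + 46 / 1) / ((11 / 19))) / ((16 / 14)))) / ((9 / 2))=35245/13068 = 2.70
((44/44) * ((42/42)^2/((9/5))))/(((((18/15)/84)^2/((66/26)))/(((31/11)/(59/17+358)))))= 2582300/47931 = 53.88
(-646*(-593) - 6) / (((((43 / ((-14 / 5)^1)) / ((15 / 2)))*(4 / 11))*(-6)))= 85745.77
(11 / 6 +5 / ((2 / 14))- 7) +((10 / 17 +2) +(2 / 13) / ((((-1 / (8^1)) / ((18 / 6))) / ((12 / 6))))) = 33199/1326 = 25.04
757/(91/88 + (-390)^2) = 66616/13384891 = 0.00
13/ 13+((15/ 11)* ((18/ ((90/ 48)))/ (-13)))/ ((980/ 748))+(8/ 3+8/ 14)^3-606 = -344213417/601965 = -571.82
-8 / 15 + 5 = 67/15 = 4.47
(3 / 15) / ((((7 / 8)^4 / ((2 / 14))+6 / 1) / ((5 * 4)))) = 0.40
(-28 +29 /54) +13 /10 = -3532/135 = -26.16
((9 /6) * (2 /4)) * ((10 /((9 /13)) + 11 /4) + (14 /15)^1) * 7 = 95.17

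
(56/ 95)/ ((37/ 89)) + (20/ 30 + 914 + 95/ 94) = 909052303/991230 = 917.10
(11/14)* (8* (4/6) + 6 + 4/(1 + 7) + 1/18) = 1177/126 = 9.34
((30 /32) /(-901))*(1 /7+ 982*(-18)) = 1855965/100912 = 18.39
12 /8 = 3/2 = 1.50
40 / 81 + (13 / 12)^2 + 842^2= 708965.67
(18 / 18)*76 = 76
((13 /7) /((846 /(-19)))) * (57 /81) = -4693/159894 = -0.03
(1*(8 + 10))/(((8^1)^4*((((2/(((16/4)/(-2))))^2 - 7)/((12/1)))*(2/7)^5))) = -151263/32768 = -4.62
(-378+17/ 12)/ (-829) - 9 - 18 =-26.55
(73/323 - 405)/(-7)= 130742/2261 = 57.82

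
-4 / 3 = -1.33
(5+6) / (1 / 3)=33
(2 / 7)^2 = 4/49 = 0.08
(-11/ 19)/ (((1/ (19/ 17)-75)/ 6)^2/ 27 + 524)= -50787/46462468 = 0.00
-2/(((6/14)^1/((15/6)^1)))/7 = -5/3 = -1.67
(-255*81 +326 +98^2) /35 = -2145/7 = -306.43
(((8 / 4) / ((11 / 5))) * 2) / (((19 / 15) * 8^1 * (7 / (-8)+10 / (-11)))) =-0.10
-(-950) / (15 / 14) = 2660/3 = 886.67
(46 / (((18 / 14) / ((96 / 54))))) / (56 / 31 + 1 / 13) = 90272/2673 = 33.77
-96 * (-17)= 1632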